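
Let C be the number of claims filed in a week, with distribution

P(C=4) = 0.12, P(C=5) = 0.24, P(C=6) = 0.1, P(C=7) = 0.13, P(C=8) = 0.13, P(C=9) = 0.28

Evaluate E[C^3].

E[C^3] = Σ c^3·P(C=c)
 = 64·0.12 + 125·0.24 + 216·0.1 + 343·0.13 + 512·0.13 + 729·0.28
 = 7.68 + 30 + 21.6 + 44.59 + 66.56 + 204.12
 = 374.55

374.55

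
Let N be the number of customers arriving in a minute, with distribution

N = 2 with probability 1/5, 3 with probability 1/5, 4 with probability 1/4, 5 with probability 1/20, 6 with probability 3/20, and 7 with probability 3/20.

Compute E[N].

E[N] = Σ n·P(N=n)
 = 2·1/5 + 3·1/5 + 4·1/4 + 5·1/20 + 6·3/20 + 7·3/20
 = 2/5 + 3/5 + 1 + 1/4 + 9/10 + 21/20
 = 21/5

4.2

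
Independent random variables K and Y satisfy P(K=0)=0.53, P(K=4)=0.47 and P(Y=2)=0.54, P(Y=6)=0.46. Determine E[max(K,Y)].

4.3476

E[max(K,Y)] = Σ_k Σ_y max(k,y) · P(K=k)P(Y=y)
 = 2·0.2862 + 6·0.2438 + 4·0.2538 + 6·0.2162
 = 0.5724 + 1.4628 + 1.0152 + 1.2972
 = 4.3476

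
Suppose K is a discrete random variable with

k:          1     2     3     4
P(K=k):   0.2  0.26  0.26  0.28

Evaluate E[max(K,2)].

2.82

E[max(K,2)] = Σ max(k,2)·P(K=k)
 = 2·0.2 + 2·0.26 + 3·0.26 + 4·0.28
 = 0.4 + 0.52 + 0.78 + 1.12
 = 2.82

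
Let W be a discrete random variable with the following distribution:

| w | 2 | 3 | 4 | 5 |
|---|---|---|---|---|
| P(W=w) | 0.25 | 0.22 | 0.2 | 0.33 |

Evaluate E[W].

3.61

E[W] = Σ w·P(W=w)
 = 2·0.25 + 3·0.22 + 4·0.2 + 5·0.33
 = 0.5 + 0.66 + 0.8 + 1.65
 = 3.61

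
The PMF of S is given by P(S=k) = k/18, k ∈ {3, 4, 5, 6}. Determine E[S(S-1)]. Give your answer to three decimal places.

E[S(S-1)] = Σ s(s-1)·P(S=s)
 = 6·1/6 + 12·2/9 + 20·5/18 + 30·1/3
 = 1 + 8/3 + 50/9 + 10
 = 173/9

19.222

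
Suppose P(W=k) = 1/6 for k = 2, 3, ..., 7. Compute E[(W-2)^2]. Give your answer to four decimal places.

E[(W-2)^2] = Σ (w-2)^2·P(W=w)
 = 0·1/6 + 1·1/6 + 4·1/6 + 9·1/6 + 16·1/6 + 25·1/6
 = 0 + 1/6 + 2/3 + 3/2 + 8/3 + 25/6
 = 55/6

9.1667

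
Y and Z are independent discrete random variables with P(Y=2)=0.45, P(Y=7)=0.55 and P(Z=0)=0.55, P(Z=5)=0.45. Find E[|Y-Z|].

3.715

E[|Y-Z|] = Σ_y Σ_z |y-z| · P(Y=y)P(Z=z)
 = 2·0.2475 + 3·0.2025 + 7·0.3025 + 2·0.2475
 = 0.495 + 0.6075 + 2.1175 + 0.495
 = 3.715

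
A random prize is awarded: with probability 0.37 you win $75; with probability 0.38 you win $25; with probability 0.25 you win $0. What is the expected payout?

E[payout] = 75·0.37 + 25·0.38 + 0·0.25
 = 27.75 + 9.5 + 0
 = 37.25

37.25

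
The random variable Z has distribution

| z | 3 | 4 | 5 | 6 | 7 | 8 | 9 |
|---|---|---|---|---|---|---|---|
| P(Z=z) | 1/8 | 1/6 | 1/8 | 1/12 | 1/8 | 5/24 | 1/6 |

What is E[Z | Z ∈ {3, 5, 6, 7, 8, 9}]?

P(Z ∈ {3, 5, 6, 7, 8, 9}) = 1/8 + 1/8 + 1/12 + 1/8 + 5/24 + 1/6 = 5/6.
E[Z | Z ∈ {3, 5, 6, 7, 8, 9}] = [3·1/8 + 5·1/8 + 6·1/12 + 7·1/8 + 8·5/24 + 9·1/6] / (5/6)
 = 133/24 / (5/6)
 = 133/20

6.65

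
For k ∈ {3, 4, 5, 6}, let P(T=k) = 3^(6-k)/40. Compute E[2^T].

E[2^T] = Σ 2^t·P(T=t)
 = 8·27/40 + 16·9/40 + 32·3/40 + 64·1/40
 = 27/5 + 18/5 + 12/5 + 8/5
 = 13

13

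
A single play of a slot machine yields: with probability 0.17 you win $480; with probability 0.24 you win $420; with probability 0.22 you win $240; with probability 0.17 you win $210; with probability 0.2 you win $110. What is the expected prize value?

E[payout] = 480·0.17 + 420·0.24 + 240·0.22 + 210·0.17 + 110·0.2
 = 81.6 + 100.8 + 52.8 + 35.7 + 22
 = 292.9

292.9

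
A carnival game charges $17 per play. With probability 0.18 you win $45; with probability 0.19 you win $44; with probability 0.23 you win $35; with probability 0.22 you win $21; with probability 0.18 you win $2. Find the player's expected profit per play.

12.49

E[payout] = 45·0.18 + 44·0.19 + 35·0.23 + 21·0.22 + 2·0.18
 = 8.1 + 8.36 + 8.05 + 4.62 + 0.36
 = 29.49
Net = 29.49 - 17 = 12.49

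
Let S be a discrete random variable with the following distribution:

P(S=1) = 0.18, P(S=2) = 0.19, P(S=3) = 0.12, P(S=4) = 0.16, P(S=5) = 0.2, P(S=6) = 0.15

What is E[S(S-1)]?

11.52

E[S(S-1)] = Σ s(s-1)·P(S=s)
 = 0·0.18 + 2·0.19 + 6·0.12 + 12·0.16 + 20·0.2 + 30·0.15
 = 0 + 0.38 + 0.72 + 1.92 + 4 + 4.5
 = 11.52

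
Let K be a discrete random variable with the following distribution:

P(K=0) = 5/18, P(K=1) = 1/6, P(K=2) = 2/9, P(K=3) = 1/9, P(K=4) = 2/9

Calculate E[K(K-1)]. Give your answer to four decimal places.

E[K(K-1)] = Σ k(k-1)·P(K=k)
 = 0·5/18 + 0·1/6 + 2·2/9 + 6·1/9 + 12·2/9
 = 0 + 0 + 4/9 + 2/3 + 8/3
 = 34/9

3.7778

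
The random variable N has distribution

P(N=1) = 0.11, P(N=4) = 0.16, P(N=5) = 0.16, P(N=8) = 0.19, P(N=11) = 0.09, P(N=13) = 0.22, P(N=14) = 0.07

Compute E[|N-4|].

E[|N-4|] = Σ |n-4|·P(N=n)
 = 3·0.11 + 0·0.16 + 1·0.16 + 4·0.19 + 7·0.09 + 9·0.22 + 10·0.07
 = 0.33 + 0 + 0.16 + 0.76 + 0.63 + 1.98 + 0.7
 = 4.56

4.56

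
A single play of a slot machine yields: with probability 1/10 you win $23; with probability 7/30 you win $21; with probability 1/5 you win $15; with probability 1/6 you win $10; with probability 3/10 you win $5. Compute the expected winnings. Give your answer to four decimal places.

13.3667

E[payout] = 23·1/10 + 21·7/30 + 15·1/5 + 10·1/6 + 5·3/10
 = 23/10 + 49/10 + 3 + 5/3 + 3/2
 = 401/30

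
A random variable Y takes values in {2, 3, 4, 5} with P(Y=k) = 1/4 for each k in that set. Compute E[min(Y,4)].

E[min(Y,4)] = Σ min(y,4)·P(Y=y)
 = 2·1/4 + 3·1/4 + 4·1/4 + 4·1/4
 = 1/2 + 3/4 + 1 + 1
 = 13/4

3.25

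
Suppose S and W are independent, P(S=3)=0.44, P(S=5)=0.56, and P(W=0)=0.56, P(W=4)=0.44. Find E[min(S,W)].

1.5664

E[min(S,W)] = Σ_s Σ_w min(s,w) · P(S=s)P(W=w)
 = 0·0.2464 + 3·0.1936 + 0·0.3136 + 4·0.2464
 = 0 + 0.5808 + 0 + 0.9856
 = 1.5664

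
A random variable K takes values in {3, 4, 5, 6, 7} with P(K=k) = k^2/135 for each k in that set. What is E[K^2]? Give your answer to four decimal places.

E[K^2] = Σ k^2·P(K=k)
 = 9·1/15 + 16·16/135 + 25·5/27 + 36·4/15 + 49·49/135
 = 3/5 + 256/135 + 125/27 + 48/5 + 2401/135
 = 1553/45

34.5111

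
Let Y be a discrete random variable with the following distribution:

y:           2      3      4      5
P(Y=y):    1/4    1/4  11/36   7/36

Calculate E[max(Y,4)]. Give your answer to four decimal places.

E[max(Y,4)] = Σ max(y,4)·P(Y=y)
 = 4·1/4 + 4·1/4 + 4·11/36 + 5·7/36
 = 1 + 1 + 11/9 + 35/36
 = 151/36

4.1944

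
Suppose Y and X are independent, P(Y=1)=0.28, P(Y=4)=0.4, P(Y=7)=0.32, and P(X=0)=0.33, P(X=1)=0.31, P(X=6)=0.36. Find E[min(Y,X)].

E[min(Y,X)] = Σ_y Σ_x min(y,x) · P(Y=y)P(X=x)
 = 0·0.0924 + 1·0.0868 + 1·0.1008 + 0·0.132 + 1·0.124 + 4·0.144 + 0·0.1056 + 1·0.0992 + 6·0.1152
 = 0 + 0.0868 + 0.1008 + 0 + 0.124 + 0.576 + 0 + 0.0992 + 0.6912
 = 1.678

1.678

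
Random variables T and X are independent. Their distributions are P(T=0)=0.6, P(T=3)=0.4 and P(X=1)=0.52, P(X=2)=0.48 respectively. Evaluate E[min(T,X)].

E[min(T,X)] = Σ_t Σ_x min(t,x) · P(T=t)P(X=x)
 = 0·0.312 + 0·0.288 + 1·0.208 + 2·0.192
 = 0 + 0 + 0.208 + 0.384
 = 0.592

0.592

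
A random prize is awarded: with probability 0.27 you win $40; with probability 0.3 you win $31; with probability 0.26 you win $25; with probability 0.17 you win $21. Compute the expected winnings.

30.17

E[payout] = 40·0.27 + 31·0.3 + 25·0.26 + 21·0.17
 = 10.8 + 9.3 + 6.5 + 3.57
 = 30.17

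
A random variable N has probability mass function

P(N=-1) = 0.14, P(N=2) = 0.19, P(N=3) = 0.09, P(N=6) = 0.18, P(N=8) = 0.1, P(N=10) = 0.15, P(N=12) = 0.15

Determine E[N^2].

51.19

E[N^2] = Σ n^2·P(N=n)
 = 1·0.14 + 4·0.19 + 9·0.09 + 36·0.18 + 64·0.1 + 100·0.15 + 144·0.15
 = 0.14 + 0.76 + 0.81 + 6.48 + 6.4 + 15 + 21.6
 = 51.19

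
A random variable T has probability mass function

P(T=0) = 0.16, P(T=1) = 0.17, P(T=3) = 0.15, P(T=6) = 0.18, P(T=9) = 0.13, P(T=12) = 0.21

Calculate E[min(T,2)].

1.51

E[min(T,2)] = Σ min(t,2)·P(T=t)
 = 0·0.16 + 1·0.17 + 2·0.15 + 2·0.18 + 2·0.13 + 2·0.21
 = 0 + 0.17 + 0.3 + 0.36 + 0.26 + 0.42
 = 1.51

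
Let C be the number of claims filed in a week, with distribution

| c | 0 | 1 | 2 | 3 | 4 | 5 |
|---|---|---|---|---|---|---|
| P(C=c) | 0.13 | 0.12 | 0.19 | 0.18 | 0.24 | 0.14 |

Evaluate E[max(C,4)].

E[max(C,4)] = Σ max(c,4)·P(C=c)
 = 4·0.13 + 4·0.12 + 4·0.19 + 4·0.18 + 4·0.24 + 5·0.14
 = 0.52 + 0.48 + 0.76 + 0.72 + 0.96 + 0.7
 = 4.14

4.14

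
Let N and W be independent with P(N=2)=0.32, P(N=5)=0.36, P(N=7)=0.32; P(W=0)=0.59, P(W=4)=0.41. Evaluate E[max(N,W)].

4.9424

E[max(N,W)] = Σ_n Σ_w max(n,w) · P(N=n)P(W=w)
 = 2·0.1888 + 4·0.1312 + 5·0.2124 + 5·0.1476 + 7·0.1888 + 7·0.1312
 = 0.3776 + 0.5248 + 1.062 + 0.738 + 1.3216 + 0.9184
 = 4.9424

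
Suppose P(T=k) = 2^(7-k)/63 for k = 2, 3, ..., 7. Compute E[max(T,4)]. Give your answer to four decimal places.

E[max(T,4)] = Σ max(t,4)·P(T=t)
 = 4·32/63 + 4·16/63 + 4·8/63 + 5·4/63 + 6·2/63 + 7·1/63
 = 128/63 + 64/63 + 32/63 + 20/63 + 4/21 + 1/9
 = 263/63

4.1746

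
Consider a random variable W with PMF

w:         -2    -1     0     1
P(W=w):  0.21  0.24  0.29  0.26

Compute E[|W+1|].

1.02

E[|W+1|] = Σ |w+1|·P(W=w)
 = 1·0.21 + 0·0.24 + 1·0.29 + 2·0.26
 = 0.21 + 0 + 0.29 + 0.52
 = 1.02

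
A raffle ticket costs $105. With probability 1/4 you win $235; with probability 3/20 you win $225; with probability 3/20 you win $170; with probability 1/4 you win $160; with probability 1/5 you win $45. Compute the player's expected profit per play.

E[payout] = 235·1/4 + 225·3/20 + 170·3/20 + 160·1/4 + 45·1/5
 = 235/4 + 135/4 + 51/2 + 40 + 9
 = 167
Net = 167 - 105 = 62

62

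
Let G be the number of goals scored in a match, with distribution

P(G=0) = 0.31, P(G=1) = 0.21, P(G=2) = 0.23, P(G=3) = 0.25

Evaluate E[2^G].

E[2^G] = Σ 2^g·P(G=g)
 = 1·0.31 + 2·0.21 + 4·0.23 + 8·0.25
 = 0.31 + 0.42 + 0.92 + 2
 = 3.65

3.65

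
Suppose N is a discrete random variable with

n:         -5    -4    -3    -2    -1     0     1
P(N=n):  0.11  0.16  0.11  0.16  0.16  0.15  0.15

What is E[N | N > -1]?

0.5

P(N > -1) = 0.15 + 0.15 = 0.3.
E[N | N > -1] = [0·0.15 + 1·0.15] / 0.3
 = 0.15 / 0.3
 = 1/2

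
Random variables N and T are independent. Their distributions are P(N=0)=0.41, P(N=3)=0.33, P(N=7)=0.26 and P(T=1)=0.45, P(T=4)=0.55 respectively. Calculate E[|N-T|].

E[|N-T|] = Σ_n Σ_t |n-t| · P(N=n)P(T=t)
 = 1·0.1845 + 4·0.2255 + 2·0.1485 + 1·0.1815 + 6·0.117 + 3·0.143
 = 0.1845 + 0.902 + 0.297 + 0.1815 + 0.702 + 0.429
 = 2.696

2.696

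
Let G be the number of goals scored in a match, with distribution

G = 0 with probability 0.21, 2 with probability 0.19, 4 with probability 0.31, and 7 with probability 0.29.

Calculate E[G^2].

19.93

E[G^2] = Σ g^2·P(G=g)
 = 0·0.21 + 4·0.19 + 16·0.31 + 49·0.29
 = 0 + 0.76 + 4.96 + 14.21
 = 19.93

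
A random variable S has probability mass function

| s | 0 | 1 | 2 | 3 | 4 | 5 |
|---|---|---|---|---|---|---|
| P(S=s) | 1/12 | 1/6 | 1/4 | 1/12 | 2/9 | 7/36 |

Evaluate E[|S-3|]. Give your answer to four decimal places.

1.4444

E[|S-3|] = Σ |s-3|·P(S=s)
 = 3·1/12 + 2·1/6 + 1·1/4 + 0·1/12 + 1·2/9 + 2·7/36
 = 1/4 + 1/3 + 1/4 + 0 + 2/9 + 7/18
 = 13/9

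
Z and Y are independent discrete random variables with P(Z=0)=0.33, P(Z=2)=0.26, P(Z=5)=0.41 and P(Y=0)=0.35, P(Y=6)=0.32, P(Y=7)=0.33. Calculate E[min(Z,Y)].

E[min(Z,Y)] = Σ_z Σ_y min(z,y) · P(Z=z)P(Y=y)
 = 0·0.1155 + 0·0.1056 + 0·0.1089 + 0·0.091 + 2·0.0832 + 2·0.0858 + 0·0.1435 + 5·0.1312 + 5·0.1353
 = 0 + 0 + 0 + 0 + 0.1664 + 0.1716 + 0 + 0.656 + 0.6765
 = 1.6705

1.6705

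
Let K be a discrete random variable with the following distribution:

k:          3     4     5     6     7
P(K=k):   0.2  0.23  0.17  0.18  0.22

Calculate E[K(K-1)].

22

E[K(K-1)] = Σ k(k-1)·P(K=k)
 = 6·0.2 + 12·0.23 + 20·0.17 + 30·0.18 + 42·0.22
 = 1.2 + 2.76 + 3.4 + 5.4 + 9.24
 = 22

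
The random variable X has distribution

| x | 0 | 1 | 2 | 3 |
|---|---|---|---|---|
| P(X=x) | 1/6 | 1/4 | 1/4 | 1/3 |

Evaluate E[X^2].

E[X^2] = Σ x^2·P(X=x)
 = 0·1/6 + 1·1/4 + 4·1/4 + 9·1/3
 = 0 + 1/4 + 1 + 3
 = 17/4

4.25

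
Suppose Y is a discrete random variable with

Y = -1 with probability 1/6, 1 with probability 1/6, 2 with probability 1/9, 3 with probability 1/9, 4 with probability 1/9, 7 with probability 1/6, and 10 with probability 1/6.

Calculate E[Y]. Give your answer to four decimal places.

E[Y] = Σ y·P(Y=y)
 = (-1)·1/6 + 1·1/6 + 2·1/9 + 3·1/9 + 4·1/9 + 7·1/6 + 10·1/6
 = (-1/6) + 1/6 + 2/9 + 1/3 + 4/9 + 7/6 + 5/3
 = 23/6

3.8333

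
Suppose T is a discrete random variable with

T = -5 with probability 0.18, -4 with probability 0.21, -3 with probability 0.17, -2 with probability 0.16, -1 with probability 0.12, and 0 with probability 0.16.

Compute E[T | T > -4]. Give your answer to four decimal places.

-1.5574

P(T > -4) = 0.17 + 0.16 + 0.12 + 0.16 = 0.61.
E[T | T > -4] = [(-3)·0.17 + (-2)·0.16 + (-1)·0.12 + 0·0.16] / 0.61
 = -0.95 / 0.61
 = -95/61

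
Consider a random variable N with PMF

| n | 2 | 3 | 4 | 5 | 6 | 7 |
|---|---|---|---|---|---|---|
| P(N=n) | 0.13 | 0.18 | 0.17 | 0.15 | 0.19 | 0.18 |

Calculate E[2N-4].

5.26

E[2N-4] = Σ (2n-4)·P(N=n)
 = 0·0.13 + 2·0.18 + 4·0.17 + 6·0.15 + 8·0.19 + 10·0.18
 = 0 + 0.36 + 0.68 + 0.9 + 1.52 + 1.8
 = 5.26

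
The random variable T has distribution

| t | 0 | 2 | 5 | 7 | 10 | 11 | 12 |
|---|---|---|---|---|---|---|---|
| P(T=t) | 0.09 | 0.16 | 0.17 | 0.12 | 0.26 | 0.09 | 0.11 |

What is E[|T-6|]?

3.62

E[|T-6|] = Σ |t-6|·P(T=t)
 = 6·0.09 + 4·0.16 + 1·0.17 + 1·0.12 + 4·0.26 + 5·0.09 + 6·0.11
 = 0.54 + 0.64 + 0.17 + 0.12 + 1.04 + 0.45 + 0.66
 = 3.62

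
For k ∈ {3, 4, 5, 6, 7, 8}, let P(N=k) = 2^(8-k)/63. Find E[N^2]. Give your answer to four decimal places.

E[N^2] = Σ n^2·P(N=n)
 = 9·32/63 + 16·16/63 + 25·8/63 + 36·4/63 + 49·2/63 + 64·1/63
 = 32/7 + 256/63 + 200/63 + 16/7 + 14/9 + 64/63
 = 50/3

16.6667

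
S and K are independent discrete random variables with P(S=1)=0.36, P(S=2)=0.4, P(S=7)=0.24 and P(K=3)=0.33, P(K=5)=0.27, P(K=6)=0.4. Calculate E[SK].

13.4616

E[SK] = Σ_s Σ_k sk · P(S=s)P(K=k)
 = 3·0.1188 + 5·0.0972 + 6·0.144 + 6·0.132 + 10·0.108 + 12·0.16 + 21·0.0792 + 35·0.0648 + 42·0.096
 = 0.3564 + 0.486 + 0.864 + 0.792 + 1.08 + 1.92 + 1.6632 + 2.268 + 4.032
 = 13.4616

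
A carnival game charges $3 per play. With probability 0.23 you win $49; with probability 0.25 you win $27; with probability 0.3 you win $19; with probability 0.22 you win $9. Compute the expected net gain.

22.7

E[payout] = 49·0.23 + 27·0.25 + 19·0.3 + 9·0.22
 = 11.27 + 6.75 + 5.7 + 1.98
 = 25.7
Net = 25.7 - 3 = 22.7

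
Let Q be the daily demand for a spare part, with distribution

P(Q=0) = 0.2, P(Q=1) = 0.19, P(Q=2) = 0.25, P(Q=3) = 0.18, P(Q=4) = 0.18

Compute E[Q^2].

E[Q^2] = Σ q^2·P(Q=q)
 = 0·0.2 + 1·0.19 + 4·0.25 + 9·0.18 + 16·0.18
 = 0 + 0.19 + 1 + 1.62 + 2.88
 = 5.69

5.69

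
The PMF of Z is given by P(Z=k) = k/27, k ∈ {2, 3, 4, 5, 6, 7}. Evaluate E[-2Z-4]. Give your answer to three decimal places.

E[-2Z-4] = Σ (-2z-4)·P(Z=z)
 = (-8)·2/27 + (-10)·1/9 + (-12)·4/27 + (-14)·5/27 + (-16)·2/9 + (-18)·7/27
 = (-16/27) + (-10/9) + (-16/9) + (-70/27) + (-32/9) + (-14/3)
 = -386/27

-14.296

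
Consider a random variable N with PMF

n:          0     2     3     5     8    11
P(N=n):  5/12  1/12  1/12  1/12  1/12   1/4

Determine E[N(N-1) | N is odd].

71.2

P(N is odd) = 1/12 + 1/12 + 1/4 = 5/12.
E[N(N-1) | N is odd] = [6·1/12 + 20·1/12 + 110·1/4] / (5/12)
 = 89/3 / (5/12)
 = 356/5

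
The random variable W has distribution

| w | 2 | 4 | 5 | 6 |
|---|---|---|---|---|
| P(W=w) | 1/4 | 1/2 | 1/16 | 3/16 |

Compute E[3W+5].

E[3W+5] = Σ (3w+5)·P(W=w)
 = 11·1/4 + 17·1/2 + 20·1/16 + 23·3/16
 = 11/4 + 17/2 + 5/4 + 69/16
 = 269/16

16.8125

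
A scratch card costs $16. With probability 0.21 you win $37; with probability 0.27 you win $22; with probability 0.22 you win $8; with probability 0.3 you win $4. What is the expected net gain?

E[payout] = 37·0.21 + 22·0.27 + 8·0.22 + 4·0.3
 = 7.77 + 5.94 + 1.76 + 1.2
 = 16.67
Net = 16.67 - 16 = 0.67

0.67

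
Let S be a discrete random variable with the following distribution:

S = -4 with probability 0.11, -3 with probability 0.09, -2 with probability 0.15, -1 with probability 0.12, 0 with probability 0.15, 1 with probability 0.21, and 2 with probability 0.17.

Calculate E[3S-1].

E[3S-1] = Σ (3s-1)·P(S=s)
 = (-13)·0.11 + (-10)·0.09 + (-7)·0.15 + (-4)·0.12 + (-1)·0.15 + 2·0.21 + 5·0.17
 = (-1.43) + (-0.9) + (-1.05) + (-0.48) + (-0.15) + 0.42 + 0.85
 = -2.74

-2.74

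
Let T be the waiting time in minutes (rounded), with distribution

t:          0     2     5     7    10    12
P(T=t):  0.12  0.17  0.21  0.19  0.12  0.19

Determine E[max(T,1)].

E[max(T,1)] = Σ max(t,1)·P(T=t)
 = 1·0.12 + 2·0.17 + 5·0.21 + 7·0.19 + 10·0.12 + 12·0.19
 = 0.12 + 0.34 + 1.05 + 1.33 + 1.2 + 2.28
 = 6.32

6.32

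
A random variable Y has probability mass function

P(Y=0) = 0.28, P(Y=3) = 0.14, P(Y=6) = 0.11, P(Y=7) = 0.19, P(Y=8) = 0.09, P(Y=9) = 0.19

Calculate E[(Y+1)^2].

46.36

E[(Y+1)^2] = Σ (y+1)^2·P(Y=y)
 = 1·0.28 + 16·0.14 + 49·0.11 + 64·0.19 + 81·0.09 + 100·0.19
 = 0.28 + 2.24 + 5.39 + 12.16 + 7.29 + 19
 = 46.36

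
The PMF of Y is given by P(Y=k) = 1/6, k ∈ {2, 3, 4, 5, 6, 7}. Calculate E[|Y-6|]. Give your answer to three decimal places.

1.833

E[|Y-6|] = Σ |y-6|·P(Y=y)
 = 4·1/6 + 3·1/6 + 2·1/6 + 1·1/6 + 0·1/6 + 1·1/6
 = 2/3 + 1/2 + 1/3 + 1/6 + 0 + 1/6
 = 11/6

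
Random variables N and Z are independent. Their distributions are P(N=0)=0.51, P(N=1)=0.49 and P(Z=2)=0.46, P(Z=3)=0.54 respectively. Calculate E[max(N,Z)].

2.54

E[max(N,Z)] = Σ_n Σ_z max(n,z) · P(N=n)P(Z=z)
 = 2·0.2346 + 3·0.2754 + 2·0.2254 + 3·0.2646
 = 0.4692 + 0.8262 + 0.4508 + 0.7938
 = 2.54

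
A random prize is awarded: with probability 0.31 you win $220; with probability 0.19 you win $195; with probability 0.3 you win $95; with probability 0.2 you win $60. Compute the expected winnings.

E[payout] = 220·0.31 + 195·0.19 + 95·0.3 + 60·0.2
 = 68.2 + 37.05 + 28.5 + 12
 = 145.75

145.75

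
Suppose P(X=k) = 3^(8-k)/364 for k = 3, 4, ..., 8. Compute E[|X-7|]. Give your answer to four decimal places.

E[|X-7|] = Σ |x-7|·P(X=x)
 = 4·243/364 + 3·81/364 + 2·27/364 + 1·9/364 + 0·3/364 + 1·1/364
 = 243/91 + 243/364 + 27/182 + 9/364 + 0 + 1/364
 = 1279/364

3.5137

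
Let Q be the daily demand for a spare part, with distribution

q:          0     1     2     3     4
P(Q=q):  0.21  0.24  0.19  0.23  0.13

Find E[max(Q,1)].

2.04

E[max(Q,1)] = Σ max(q,1)·P(Q=q)
 = 1·0.21 + 1·0.24 + 2·0.19 + 3·0.23 + 4·0.13
 = 0.21 + 0.24 + 0.38 + 0.69 + 0.52
 = 2.04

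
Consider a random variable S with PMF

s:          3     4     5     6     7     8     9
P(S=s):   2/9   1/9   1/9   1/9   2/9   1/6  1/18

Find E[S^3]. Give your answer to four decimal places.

E[S^3] = Σ s^3·P(S=s)
 = 27·2/9 + 64·1/9 + 125·1/9 + 216·1/9 + 343·2/9 + 512·1/6 + 729·1/18
 = 6 + 64/9 + 125/9 + 24 + 686/9 + 256/3 + 81/2
 = 4555/18

253.0556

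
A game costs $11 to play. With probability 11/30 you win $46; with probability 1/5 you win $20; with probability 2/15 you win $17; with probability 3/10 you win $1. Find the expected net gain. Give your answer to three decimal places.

E[payout] = 46·11/30 + 20·1/5 + 17·2/15 + 1·3/10
 = 253/15 + 4 + 34/15 + 3/10
 = 703/30
Net = 703/30 - 11 = 373/30

12.433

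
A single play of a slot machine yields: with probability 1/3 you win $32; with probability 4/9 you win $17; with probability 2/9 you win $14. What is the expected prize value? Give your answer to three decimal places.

21.333

E[payout] = 32·1/3 + 17·4/9 + 14·2/9
 = 32/3 + 68/9 + 28/9
 = 64/3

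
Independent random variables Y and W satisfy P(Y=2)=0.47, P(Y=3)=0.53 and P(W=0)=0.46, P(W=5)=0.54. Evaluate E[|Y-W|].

E[|Y-W|] = Σ_y Σ_w |y-w| · P(Y=y)P(W=w)
 = 2·0.2162 + 3·0.2538 + 3·0.2438 + 2·0.2862
 = 0.4324 + 0.7614 + 0.7314 + 0.5724
 = 2.4976

2.4976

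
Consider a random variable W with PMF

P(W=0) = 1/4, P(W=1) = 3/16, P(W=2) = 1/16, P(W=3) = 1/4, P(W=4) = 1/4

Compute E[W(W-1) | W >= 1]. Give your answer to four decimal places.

6.1667

P(W >= 1) = 3/16 + 1/16 + 1/4 + 1/4 = 3/4.
E[W(W-1) | W >= 1] = [0·3/16 + 2·1/16 + 6·1/4 + 12·1/4] / (3/4)
 = 37/8 / (3/4)
 = 37/6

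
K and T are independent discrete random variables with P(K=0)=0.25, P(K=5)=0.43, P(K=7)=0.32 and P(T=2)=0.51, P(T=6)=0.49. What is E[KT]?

E[KT] = Σ_k Σ_t kt · P(K=k)P(T=t)
 = 0·0.1275 + 0·0.1225 + 10·0.2193 + 30·0.2107 + 14·0.1632 + 42·0.1568
 = 0 + 0 + 2.193 + 6.321 + 2.2848 + 6.5856
 = 17.3844

17.3844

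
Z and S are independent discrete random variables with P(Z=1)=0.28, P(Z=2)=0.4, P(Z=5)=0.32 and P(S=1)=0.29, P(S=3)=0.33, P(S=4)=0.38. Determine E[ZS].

7.504

E[ZS] = Σ_z Σ_s zs · P(Z=z)P(S=s)
 = 1·0.0812 + 3·0.0924 + 4·0.1064 + 2·0.116 + 6·0.132 + 8·0.152 + 5·0.0928 + 15·0.1056 + 20·0.1216
 = 0.0812 + 0.2772 + 0.4256 + 0.232 + 0.792 + 1.216 + 0.464 + 1.584 + 2.432
 = 7.504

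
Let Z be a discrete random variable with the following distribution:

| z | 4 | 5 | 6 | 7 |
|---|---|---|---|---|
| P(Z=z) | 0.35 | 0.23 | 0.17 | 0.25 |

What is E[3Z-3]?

E[3Z-3] = Σ (3z-3)·P(Z=z)
 = 9·0.35 + 12·0.23 + 15·0.17 + 18·0.25
 = 3.15 + 2.76 + 2.55 + 4.5
 = 12.96

12.96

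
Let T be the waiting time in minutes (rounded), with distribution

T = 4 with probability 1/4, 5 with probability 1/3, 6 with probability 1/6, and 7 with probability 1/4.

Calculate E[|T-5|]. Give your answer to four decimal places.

E[|T-5|] = Σ |t-5|·P(T=t)
 = 1·1/4 + 0·1/3 + 1·1/6 + 2·1/4
 = 1/4 + 0 + 1/6 + 1/2
 = 11/12

0.9167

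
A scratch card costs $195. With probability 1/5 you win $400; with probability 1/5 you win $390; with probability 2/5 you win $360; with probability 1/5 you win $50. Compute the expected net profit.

E[payout] = 400·1/5 + 390·1/5 + 360·2/5 + 50·1/5
 = 80 + 78 + 144 + 10
 = 312
Net = 312 - 195 = 117

117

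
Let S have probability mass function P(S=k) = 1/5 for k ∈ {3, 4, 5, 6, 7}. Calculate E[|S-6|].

E[|S-6|] = Σ |s-6|·P(S=s)
 = 3·1/5 + 2·1/5 + 1·1/5 + 0·1/5 + 1·1/5
 = 3/5 + 2/5 + 1/5 + 0 + 1/5
 = 7/5

1.4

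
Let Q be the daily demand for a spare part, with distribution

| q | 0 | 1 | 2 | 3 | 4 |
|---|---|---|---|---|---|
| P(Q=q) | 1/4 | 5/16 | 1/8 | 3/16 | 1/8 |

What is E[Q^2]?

4.5

E[Q^2] = Σ q^2·P(Q=q)
 = 0·1/4 + 1·5/16 + 4·1/8 + 9·3/16 + 16·1/8
 = 0 + 5/16 + 1/2 + 27/16 + 2
 = 9/2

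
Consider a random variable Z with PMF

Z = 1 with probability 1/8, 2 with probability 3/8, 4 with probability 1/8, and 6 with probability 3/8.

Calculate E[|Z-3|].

E[|Z-3|] = Σ |z-3|·P(Z=z)
 = 2·1/8 + 1·3/8 + 1·1/8 + 3·3/8
 = 1/4 + 3/8 + 1/8 + 9/8
 = 15/8

1.875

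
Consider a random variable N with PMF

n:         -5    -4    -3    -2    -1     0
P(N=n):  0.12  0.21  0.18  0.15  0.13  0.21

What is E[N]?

E[N] = Σ n·P(N=n)
 = (-5)·0.12 + (-4)·0.21 + (-3)·0.18 + (-2)·0.15 + (-1)·0.13 + 0·0.21
 = (-0.6) + (-0.84) + (-0.54) + (-0.3) + (-0.13) + 0
 = -2.41

-2.41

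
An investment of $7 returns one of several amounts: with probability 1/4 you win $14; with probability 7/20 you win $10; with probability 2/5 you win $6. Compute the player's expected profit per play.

2.4

E[payout] = 14·1/4 + 10·7/20 + 6·2/5
 = 7/2 + 7/2 + 12/5
 = 47/5
Net = 47/5 - 7 = 12/5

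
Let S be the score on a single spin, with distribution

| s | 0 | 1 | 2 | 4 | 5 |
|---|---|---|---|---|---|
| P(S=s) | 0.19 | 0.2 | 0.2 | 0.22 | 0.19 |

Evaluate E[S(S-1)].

6.84

E[S(S-1)] = Σ s(s-1)·P(S=s)
 = 0·0.19 + 0·0.2 + 2·0.2 + 12·0.22 + 20·0.19
 = 0 + 0 + 0.4 + 2.64 + 3.8
 = 6.84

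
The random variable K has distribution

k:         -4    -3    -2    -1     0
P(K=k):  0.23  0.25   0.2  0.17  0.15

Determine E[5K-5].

-16.2

E[5K-5] = Σ (5k-5)·P(K=k)
 = (-25)·0.23 + (-20)·0.25 + (-15)·0.2 + (-10)·0.17 + (-5)·0.15
 = (-5.75) + (-5) + (-3) + (-1.7) + (-0.75)
 = -16.2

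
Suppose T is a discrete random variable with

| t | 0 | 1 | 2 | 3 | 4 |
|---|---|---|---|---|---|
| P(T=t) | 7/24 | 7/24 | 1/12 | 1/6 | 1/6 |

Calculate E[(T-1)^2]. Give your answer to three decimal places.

2.542

E[(T-1)^2] = Σ (t-1)^2·P(T=t)
 = 1·7/24 + 0·7/24 + 1·1/12 + 4·1/6 + 9·1/6
 = 7/24 + 0 + 1/12 + 2/3 + 3/2
 = 61/24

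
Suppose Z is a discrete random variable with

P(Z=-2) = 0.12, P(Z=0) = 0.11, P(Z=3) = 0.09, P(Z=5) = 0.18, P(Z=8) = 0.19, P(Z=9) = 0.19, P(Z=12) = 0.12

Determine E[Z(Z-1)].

E[Z(Z-1)] = Σ z(z-1)·P(Z=z)
 = 6·0.12 + 0·0.11 + 6·0.09 + 20·0.18 + 56·0.19 + 72·0.19 + 132·0.12
 = 0.72 + 0 + 0.54 + 3.6 + 10.64 + 13.68 + 15.84
 = 45.02

45.02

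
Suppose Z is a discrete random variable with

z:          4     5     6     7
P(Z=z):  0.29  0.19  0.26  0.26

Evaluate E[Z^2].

E[Z^2] = Σ z^2·P(Z=z)
 = 16·0.29 + 25·0.19 + 36·0.26 + 49·0.26
 = 4.64 + 4.75 + 9.36 + 12.74
 = 31.49

31.49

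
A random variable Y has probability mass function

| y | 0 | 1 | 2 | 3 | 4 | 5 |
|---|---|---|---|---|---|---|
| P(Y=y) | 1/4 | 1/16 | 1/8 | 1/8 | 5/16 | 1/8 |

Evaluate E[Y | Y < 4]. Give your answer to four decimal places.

P(Y < 4) = 1/4 + 1/16 + 1/8 + 1/8 = 9/16.
E[Y | Y < 4] = [0·1/4 + 1·1/16 + 2·1/8 + 3·1/8] / (9/16)
 = 11/16 / (9/16)
 = 11/9

1.2222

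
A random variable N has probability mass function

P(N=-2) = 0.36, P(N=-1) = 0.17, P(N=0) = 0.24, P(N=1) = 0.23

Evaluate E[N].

-0.66

E[N] = Σ n·P(N=n)
 = (-2)·0.36 + (-1)·0.17 + 0·0.24 + 1·0.23
 = (-0.72) + (-0.17) + 0 + 0.23
 = -0.66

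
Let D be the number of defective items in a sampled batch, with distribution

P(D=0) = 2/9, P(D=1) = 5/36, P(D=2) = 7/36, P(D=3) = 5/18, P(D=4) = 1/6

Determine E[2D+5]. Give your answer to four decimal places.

9.0556

E[2D+5] = Σ (2d+5)·P(D=d)
 = 5·2/9 + 7·5/36 + 9·7/36 + 11·5/18 + 13·1/6
 = 10/9 + 35/36 + 7/4 + 55/18 + 13/6
 = 163/18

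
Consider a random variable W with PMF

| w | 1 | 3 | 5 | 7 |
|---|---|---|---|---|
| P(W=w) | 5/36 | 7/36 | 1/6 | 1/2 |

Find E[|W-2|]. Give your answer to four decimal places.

E[|W-2|] = Σ |w-2|·P(W=w)
 = 1·5/36 + 1·7/36 + 3·1/6 + 5·1/2
 = 5/36 + 7/36 + 1/2 + 5/2
 = 10/3

3.3333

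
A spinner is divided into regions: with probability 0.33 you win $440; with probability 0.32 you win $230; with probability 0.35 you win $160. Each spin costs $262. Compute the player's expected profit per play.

12.8

E[payout] = 440·0.33 + 230·0.32 + 160·0.35
 = 145.2 + 73.6 + 56
 = 274.8
Net = 274.8 - 262 = 12.8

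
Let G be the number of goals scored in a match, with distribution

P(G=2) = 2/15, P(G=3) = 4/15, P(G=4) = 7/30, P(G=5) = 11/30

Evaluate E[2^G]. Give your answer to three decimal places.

E[2^G] = Σ 2^g·P(G=g)
 = 4·2/15 + 8·4/15 + 16·7/30 + 32·11/30
 = 8/15 + 32/15 + 56/15 + 176/15
 = 272/15

18.133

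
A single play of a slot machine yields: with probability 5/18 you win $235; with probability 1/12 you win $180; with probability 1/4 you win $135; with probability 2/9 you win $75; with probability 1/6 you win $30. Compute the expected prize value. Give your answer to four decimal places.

E[payout] = 235·5/18 + 180·1/12 + 135·1/4 + 75·2/9 + 30·1/6
 = 1175/18 + 15 + 135/4 + 50/3 + 5
 = 4885/36

135.6944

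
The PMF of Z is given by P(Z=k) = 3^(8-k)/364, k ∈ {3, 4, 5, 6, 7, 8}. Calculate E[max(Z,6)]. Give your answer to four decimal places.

E[max(Z,6)] = Σ max(z,6)·P(Z=z)
 = 6·243/364 + 6·81/364 + 6·27/364 + 6·9/364 + 7·3/364 + 8·1/364
 = 729/182 + 243/182 + 81/182 + 27/182 + 3/52 + 2/91
 = 2189/364

6.0137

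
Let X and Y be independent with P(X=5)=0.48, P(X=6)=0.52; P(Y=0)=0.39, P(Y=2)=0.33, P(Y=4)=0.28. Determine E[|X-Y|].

3.74

E[|X-Y|] = Σ_x Σ_y |x-y| · P(X=x)P(Y=y)
 = 5·0.1872 + 3·0.1584 + 1·0.1344 + 6·0.2028 + 4·0.1716 + 2·0.1456
 = 0.936 + 0.4752 + 0.1344 + 1.2168 + 0.6864 + 0.2912
 = 3.74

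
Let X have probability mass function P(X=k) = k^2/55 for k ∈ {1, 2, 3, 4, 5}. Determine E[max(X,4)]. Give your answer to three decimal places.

E[max(X,4)] = Σ max(x,4)·P(X=x)
 = 4·1/55 + 4·4/55 + 4·9/55 + 4·16/55 + 5·5/11
 = 4/55 + 16/55 + 36/55 + 64/55 + 25/11
 = 49/11

4.455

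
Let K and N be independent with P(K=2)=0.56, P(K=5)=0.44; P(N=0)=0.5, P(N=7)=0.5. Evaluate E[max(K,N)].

5.16

E[max(K,N)] = Σ_k Σ_n max(k,n) · P(K=k)P(N=n)
 = 2·0.28 + 7·0.28 + 5·0.22 + 7·0.22
 = 0.56 + 1.96 + 1.1 + 1.54
 = 5.16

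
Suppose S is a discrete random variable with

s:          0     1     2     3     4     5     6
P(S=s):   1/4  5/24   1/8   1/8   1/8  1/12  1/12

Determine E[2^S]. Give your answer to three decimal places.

12.167

E[2^S] = Σ 2^s·P(S=s)
 = 1·1/4 + 2·5/24 + 4·1/8 + 8·1/8 + 16·1/8 + 32·1/12 + 64·1/12
 = 1/4 + 5/12 + 1/2 + 1 + 2 + 8/3 + 16/3
 = 73/6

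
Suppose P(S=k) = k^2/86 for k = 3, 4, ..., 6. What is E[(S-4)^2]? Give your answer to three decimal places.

2.070

E[(S-4)^2] = Σ (s-4)^2·P(S=s)
 = 1·9/86 + 0·8/43 + 1·25/86 + 4·18/43
 = 9/86 + 0 + 25/86 + 72/43
 = 89/43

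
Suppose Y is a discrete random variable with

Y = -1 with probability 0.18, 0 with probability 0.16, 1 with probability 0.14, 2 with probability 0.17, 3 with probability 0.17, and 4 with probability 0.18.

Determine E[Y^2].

5.41

E[Y^2] = Σ y^2·P(Y=y)
 = 1·0.18 + 0·0.16 + 1·0.14 + 4·0.17 + 9·0.17 + 16·0.18
 = 0.18 + 0 + 0.14 + 0.68 + 1.53 + 2.88
 = 5.41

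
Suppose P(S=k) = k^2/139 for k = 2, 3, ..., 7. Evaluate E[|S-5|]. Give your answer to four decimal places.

1.2950

E[|S-5|] = Σ |s-5|·P(S=s)
 = 3·4/139 + 2·9/139 + 1·16/139 + 0·25/139 + 1·36/139 + 2·49/139
 = 12/139 + 18/139 + 16/139 + 0 + 36/139 + 98/139
 = 180/139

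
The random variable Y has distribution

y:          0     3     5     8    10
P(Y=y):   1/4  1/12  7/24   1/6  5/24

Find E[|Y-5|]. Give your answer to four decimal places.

2.9583

E[|Y-5|] = Σ |y-5|·P(Y=y)
 = 5·1/4 + 2·1/12 + 0·7/24 + 3·1/6 + 5·5/24
 = 5/4 + 1/6 + 0 + 1/2 + 25/24
 = 71/24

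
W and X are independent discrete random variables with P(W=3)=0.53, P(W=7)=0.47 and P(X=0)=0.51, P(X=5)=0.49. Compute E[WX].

E[WX] = Σ_w Σ_x wx · P(W=w)P(X=x)
 = 0·0.2703 + 15·0.2597 + 0·0.2397 + 35·0.2303
 = 0 + 3.8955 + 0 + 8.0605
 = 11.956

11.956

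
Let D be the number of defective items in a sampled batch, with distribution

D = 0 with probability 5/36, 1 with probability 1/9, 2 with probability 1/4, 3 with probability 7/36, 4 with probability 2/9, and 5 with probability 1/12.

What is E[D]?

2.5

E[D] = Σ d·P(D=d)
 = 0·5/36 + 1·1/9 + 2·1/4 + 3·7/36 + 4·2/9 + 5·1/12
 = 0 + 1/9 + 1/2 + 7/12 + 8/9 + 5/12
 = 5/2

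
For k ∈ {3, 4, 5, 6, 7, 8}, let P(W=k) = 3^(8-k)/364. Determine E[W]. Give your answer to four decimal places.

3.4918

E[W] = Σ w·P(W=w)
 = 3·243/364 + 4·81/364 + 5·27/364 + 6·9/364 + 7·3/364 + 8·1/364
 = 729/364 + 81/91 + 135/364 + 27/182 + 3/52 + 2/91
 = 1271/364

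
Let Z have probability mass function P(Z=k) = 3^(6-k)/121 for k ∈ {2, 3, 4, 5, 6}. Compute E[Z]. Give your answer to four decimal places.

2.4793

E[Z] = Σ z·P(Z=z)
 = 2·81/121 + 3·27/121 + 4·9/121 + 5·3/121 + 6·1/121
 = 162/121 + 81/121 + 36/121 + 15/121 + 6/121
 = 300/121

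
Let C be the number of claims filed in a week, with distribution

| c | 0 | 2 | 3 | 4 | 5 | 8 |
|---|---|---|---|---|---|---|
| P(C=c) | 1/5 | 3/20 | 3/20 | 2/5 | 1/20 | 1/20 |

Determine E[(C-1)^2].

7.8

E[(C-1)^2] = Σ (c-1)^2·P(C=c)
 = 1·1/5 + 1·3/20 + 4·3/20 + 9·2/5 + 16·1/20 + 49·1/20
 = 1/5 + 3/20 + 3/5 + 18/5 + 4/5 + 49/20
 = 39/5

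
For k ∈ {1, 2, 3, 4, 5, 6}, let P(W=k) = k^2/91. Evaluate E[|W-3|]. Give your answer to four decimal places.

E[|W-3|] = Σ |w-3|·P(W=w)
 = 2·1/91 + 1·4/91 + 0·9/91 + 1·16/91 + 2·25/91 + 3·36/91
 = 2/91 + 4/91 + 0 + 16/91 + 50/91 + 108/91
 = 180/91

1.9780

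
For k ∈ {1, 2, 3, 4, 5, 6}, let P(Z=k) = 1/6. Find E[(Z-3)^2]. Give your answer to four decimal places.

E[(Z-3)^2] = Σ (z-3)^2·P(Z=z)
 = 4·1/6 + 1·1/6 + 0·1/6 + 1·1/6 + 4·1/6 + 9·1/6
 = 2/3 + 1/6 + 0 + 1/6 + 2/3 + 3/2
 = 19/6

3.1667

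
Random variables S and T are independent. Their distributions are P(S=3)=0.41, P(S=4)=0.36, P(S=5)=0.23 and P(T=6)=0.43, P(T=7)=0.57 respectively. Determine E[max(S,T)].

E[max(S,T)] = Σ_s Σ_t max(s,t) · P(S=s)P(T=t)
 = 6·0.1763 + 7·0.2337 + 6·0.1548 + 7·0.2052 + 6·0.0989 + 7·0.1311
 = 1.0578 + 1.6359 + 0.9288 + 1.4364 + 0.5934 + 0.9177
 = 6.57

6.57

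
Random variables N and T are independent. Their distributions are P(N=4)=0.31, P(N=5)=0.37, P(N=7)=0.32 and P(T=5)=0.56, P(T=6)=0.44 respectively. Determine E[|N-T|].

1.1084

E[|N-T|] = Σ_n Σ_t |n-t| · P(N=n)P(T=t)
 = 1·0.1736 + 2·0.1364 + 0·0.2072 + 1·0.1628 + 2·0.1792 + 1·0.1408
 = 0.1736 + 0.2728 + 0 + 0.1628 + 0.3584 + 0.1408
 = 1.1084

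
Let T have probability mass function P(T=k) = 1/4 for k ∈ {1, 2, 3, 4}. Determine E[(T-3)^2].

1.5

E[(T-3)^2] = Σ (t-3)^2·P(T=t)
 = 4·1/4 + 1·1/4 + 0·1/4 + 1·1/4
 = 1 + 1/4 + 0 + 1/4
 = 3/2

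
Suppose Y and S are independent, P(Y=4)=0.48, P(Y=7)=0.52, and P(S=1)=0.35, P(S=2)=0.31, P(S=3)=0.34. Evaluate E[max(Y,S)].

5.56

E[max(Y,S)] = Σ_y Σ_s max(y,s) · P(Y=y)P(S=s)
 = 4·0.168 + 4·0.1488 + 4·0.1632 + 7·0.182 + 7·0.1612 + 7·0.1768
 = 0.672 + 0.5952 + 0.6528 + 1.274 + 1.1284 + 1.2376
 = 5.56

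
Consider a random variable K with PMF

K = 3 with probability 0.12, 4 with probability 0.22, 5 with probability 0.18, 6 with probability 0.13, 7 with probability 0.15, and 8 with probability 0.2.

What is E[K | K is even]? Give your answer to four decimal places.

5.9273

P(K is even) = 0.22 + 0.13 + 0.2 = 0.55.
E[K | K is even] = [4·0.22 + 6·0.13 + 8·0.2] / 0.55
 = 3.26 / 0.55
 = 326/55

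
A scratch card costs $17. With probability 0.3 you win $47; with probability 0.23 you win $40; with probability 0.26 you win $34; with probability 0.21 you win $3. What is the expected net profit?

E[payout] = 47·0.3 + 40·0.23 + 34·0.26 + 3·0.21
 = 14.1 + 9.2 + 8.84 + 0.63
 = 32.77
Net = 32.77 - 17 = 15.77

15.77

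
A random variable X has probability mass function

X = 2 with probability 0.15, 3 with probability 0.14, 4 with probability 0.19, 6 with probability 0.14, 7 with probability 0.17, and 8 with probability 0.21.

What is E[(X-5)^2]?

E[(X-5)^2] = Σ (x-5)^2·P(X=x)
 = 9·0.15 + 4·0.14 + 1·0.19 + 1·0.14 + 4·0.17 + 9·0.21
 = 1.35 + 0.56 + 0.19 + 0.14 + 0.68 + 1.89
 = 4.81

4.81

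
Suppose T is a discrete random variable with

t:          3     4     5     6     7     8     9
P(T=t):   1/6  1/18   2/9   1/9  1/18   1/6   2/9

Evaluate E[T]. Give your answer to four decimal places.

E[T] = Σ t·P(T=t)
 = 3·1/6 + 4·1/18 + 5·2/9 + 6·1/9 + 7·1/18 + 8·1/6 + 9·2/9
 = 1/2 + 2/9 + 10/9 + 2/3 + 7/18 + 4/3 + 2
 = 56/9

6.2222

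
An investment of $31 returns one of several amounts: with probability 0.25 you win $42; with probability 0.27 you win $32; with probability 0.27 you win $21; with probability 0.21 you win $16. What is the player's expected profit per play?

-2.83

E[payout] = 42·0.25 + 32·0.27 + 21·0.27 + 16·0.21
 = 10.5 + 8.64 + 5.67 + 3.36
 = 28.17
Net = 28.17 - 31 = -2.83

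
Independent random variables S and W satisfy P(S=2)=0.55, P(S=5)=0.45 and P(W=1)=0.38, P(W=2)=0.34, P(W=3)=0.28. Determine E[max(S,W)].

3.504

E[max(S,W)] = Σ_s Σ_w max(s,w) · P(S=s)P(W=w)
 = 2·0.209 + 2·0.187 + 3·0.154 + 5·0.171 + 5·0.153 + 5·0.126
 = 0.418 + 0.374 + 0.462 + 0.855 + 0.765 + 0.63
 = 3.504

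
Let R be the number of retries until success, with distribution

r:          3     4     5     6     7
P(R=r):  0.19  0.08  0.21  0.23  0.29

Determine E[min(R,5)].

4.54

E[min(R,5)] = Σ min(r,5)·P(R=r)
 = 3·0.19 + 4·0.08 + 5·0.21 + 5·0.23 + 5·0.29
 = 0.57 + 0.32 + 1.05 + 1.15 + 1.45
 = 4.54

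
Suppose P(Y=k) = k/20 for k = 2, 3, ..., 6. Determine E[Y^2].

22

E[Y^2] = Σ y^2·P(Y=y)
 = 4·1/10 + 9·3/20 + 16·1/5 + 25·1/4 + 36·3/10
 = 2/5 + 27/20 + 16/5 + 25/4 + 54/5
 = 22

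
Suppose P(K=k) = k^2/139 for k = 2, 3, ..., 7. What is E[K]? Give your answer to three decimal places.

E[K] = Σ k·P(K=k)
 = 2·4/139 + 3·9/139 + 4·16/139 + 5·25/139 + 6·36/139 + 7·49/139
 = 8/139 + 27/139 + 64/139 + 125/139 + 216/139 + 343/139
 = 783/139

5.633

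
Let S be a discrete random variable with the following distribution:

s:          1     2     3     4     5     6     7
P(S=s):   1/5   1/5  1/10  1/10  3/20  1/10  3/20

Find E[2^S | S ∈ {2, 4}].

8

P(S ∈ {2, 4}) = 1/5 + 1/10 = 3/10.
E[2^S | S ∈ {2, 4}] = [4·1/5 + 16·1/10] / (3/10)
 = 12/5 / (3/10)
 = 8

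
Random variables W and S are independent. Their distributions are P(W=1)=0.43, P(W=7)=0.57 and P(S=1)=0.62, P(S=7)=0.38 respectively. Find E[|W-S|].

3.1008

E[|W-S|] = Σ_w Σ_s |w-s| · P(W=w)P(S=s)
 = 0·0.2666 + 6·0.1634 + 6·0.3534 + 0·0.2166
 = 0 + 0.9804 + 2.1204 + 0
 = 3.1008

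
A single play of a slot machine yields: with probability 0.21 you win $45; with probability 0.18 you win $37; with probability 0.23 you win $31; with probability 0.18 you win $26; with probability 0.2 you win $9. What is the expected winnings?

29.72

E[payout] = 45·0.21 + 37·0.18 + 31·0.23 + 26·0.18 + 9·0.2
 = 9.45 + 6.66 + 7.13 + 4.68 + 1.8
 = 29.72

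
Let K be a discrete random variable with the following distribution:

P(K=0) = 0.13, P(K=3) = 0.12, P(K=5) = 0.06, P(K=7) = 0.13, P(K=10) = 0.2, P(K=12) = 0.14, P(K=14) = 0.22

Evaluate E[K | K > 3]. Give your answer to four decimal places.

10.6267

P(K > 3) = 0.06 + 0.13 + 0.2 + 0.14 + 0.22 = 0.75.
E[K | K > 3] = [5·0.06 + 7·0.13 + 10·0.2 + 12·0.14 + 14·0.22] / 0.75
 = 7.97 / 0.75
 = 797/75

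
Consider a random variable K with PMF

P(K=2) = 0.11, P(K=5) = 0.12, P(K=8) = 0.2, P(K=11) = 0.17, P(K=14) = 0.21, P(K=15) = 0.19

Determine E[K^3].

1562.04

E[K^3] = Σ k^3·P(K=k)
 = 8·0.11 + 125·0.12 + 512·0.2 + 1331·0.17 + 2744·0.21 + 3375·0.19
 = 0.88 + 15 + 102.4 + 226.27 + 576.24 + 641.25
 = 1562.04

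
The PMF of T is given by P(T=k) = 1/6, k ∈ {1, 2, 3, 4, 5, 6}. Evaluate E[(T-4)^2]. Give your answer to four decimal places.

3.1667

E[(T-4)^2] = Σ (t-4)^2·P(T=t)
 = 9·1/6 + 4·1/6 + 1·1/6 + 0·1/6 + 1·1/6 + 4·1/6
 = 3/2 + 2/3 + 1/6 + 0 + 1/6 + 2/3
 = 19/6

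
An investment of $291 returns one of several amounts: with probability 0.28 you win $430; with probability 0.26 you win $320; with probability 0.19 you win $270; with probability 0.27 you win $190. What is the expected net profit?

15.2

E[payout] = 430·0.28 + 320·0.26 + 270·0.19 + 190·0.27
 = 120.4 + 83.2 + 51.3 + 51.3
 = 306.2
Net = 306.2 - 291 = 15.2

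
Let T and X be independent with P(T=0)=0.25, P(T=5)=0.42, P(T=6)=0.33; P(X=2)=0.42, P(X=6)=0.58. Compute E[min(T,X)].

E[min(T,X)] = Σ_t Σ_x min(t,x) · P(T=t)P(X=x)
 = 0·0.105 + 0·0.145 + 2·0.1764 + 5·0.2436 + 2·0.1386 + 6·0.1914
 = 0 + 0 + 0.3528 + 1.218 + 0.2772 + 1.1484
 = 2.9964

2.9964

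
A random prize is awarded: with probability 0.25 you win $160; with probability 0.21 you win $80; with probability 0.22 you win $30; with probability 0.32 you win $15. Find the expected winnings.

68.2

E[payout] = 160·0.25 + 80·0.21 + 30·0.22 + 15·0.32
 = 40 + 16.8 + 6.6 + 4.8
 = 68.2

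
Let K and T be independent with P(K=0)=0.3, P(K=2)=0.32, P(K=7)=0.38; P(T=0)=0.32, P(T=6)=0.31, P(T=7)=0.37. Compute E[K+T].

7.75

E[K+T] = Σ_k Σ_t (k+t) · P(K=k)P(T=t)
 = 0·0.096 + 6·0.093 + 7·0.111 + 2·0.1024 + 8·0.0992 + 9·0.1184 + 7·0.1216 + 13·0.1178 + 14·0.1406
 = 0 + 0.558 + 0.777 + 0.2048 + 0.7936 + 1.0656 + 0.8512 + 1.5314 + 1.9684
 = 7.75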